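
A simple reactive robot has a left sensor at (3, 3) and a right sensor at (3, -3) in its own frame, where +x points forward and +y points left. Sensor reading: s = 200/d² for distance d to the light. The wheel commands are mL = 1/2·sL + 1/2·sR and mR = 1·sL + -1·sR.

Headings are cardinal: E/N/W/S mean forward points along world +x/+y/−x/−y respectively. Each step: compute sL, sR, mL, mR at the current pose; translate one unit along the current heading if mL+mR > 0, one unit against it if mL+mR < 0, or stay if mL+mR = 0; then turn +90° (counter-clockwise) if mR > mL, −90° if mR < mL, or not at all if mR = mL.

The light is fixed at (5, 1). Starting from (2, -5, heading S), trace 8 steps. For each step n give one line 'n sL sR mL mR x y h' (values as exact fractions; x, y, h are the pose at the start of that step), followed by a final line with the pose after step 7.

n=0: pose=(2,-5,S); sL=200/81, sR=200/117; mL=2200/1053, mR=800/1053; mL+mR=1000/351 → advance +1; mR−mL=-1400/1053 → turn -1·90°
n=1: pose=(2,-6,W); sL=25/17, sR=50/13; mL=1175/442, mR=-525/221; mL+mR=125/442 → advance +1; mR−mL=-2225/442 → turn -1·90°
n=2: pose=(1,-6,N); sL=40/13, sR=200/17; mL=1640/221, mR=-1920/221; mL+mR=-280/221 → advance -1; mR−mL=-3560/221 → turn -1·90°
n=3: pose=(1,-7,E); sL=100/13, sR=100/61; mL=3700/793, mR=4800/793; mL+mR=8500/793 → advance +1; mR−mL=1100/793 → turn +1·90°
n=4: pose=(2,-7,N); sL=200/61, sR=8; mL=344/61, mR=-288/61; mL+mR=56/61 → advance +1; mR−mL=-632/61 → turn -1·90°
n=5: pose=(2,-6,E); sL=25/2, sR=2; mL=29/4, mR=21/2; mL+mR=71/4 → advance +1; mR−mL=13/4 → turn +1·90°
n=6: pose=(3,-6,N); sL=200/41, sR=200/17; mL=5800/697, mR=-4800/697; mL+mR=1000/697 → advance +1; mR−mL=-10600/697 → turn -1·90°
n=7: pose=(3,-5,E); sL=20, sR=100/41; mL=460/41, mR=720/41; mL+mR=1180/41 → advance +1; mR−mL=260/41 → turn +1·90°

0 200/81 200/117 2200/1053 800/1053 2 -5 S
1 25/17 50/13 1175/442 -525/221 2 -6 W
2 40/13 200/17 1640/221 -1920/221 1 -6 N
3 100/13 100/61 3700/793 4800/793 1 -7 E
4 200/61 8 344/61 -288/61 2 -7 N
5 25/2 2 29/4 21/2 2 -6 E
6 200/41 200/17 5800/697 -4800/697 3 -6 N
7 20 100/41 460/41 720/41 3 -5 E
final 4 -5 N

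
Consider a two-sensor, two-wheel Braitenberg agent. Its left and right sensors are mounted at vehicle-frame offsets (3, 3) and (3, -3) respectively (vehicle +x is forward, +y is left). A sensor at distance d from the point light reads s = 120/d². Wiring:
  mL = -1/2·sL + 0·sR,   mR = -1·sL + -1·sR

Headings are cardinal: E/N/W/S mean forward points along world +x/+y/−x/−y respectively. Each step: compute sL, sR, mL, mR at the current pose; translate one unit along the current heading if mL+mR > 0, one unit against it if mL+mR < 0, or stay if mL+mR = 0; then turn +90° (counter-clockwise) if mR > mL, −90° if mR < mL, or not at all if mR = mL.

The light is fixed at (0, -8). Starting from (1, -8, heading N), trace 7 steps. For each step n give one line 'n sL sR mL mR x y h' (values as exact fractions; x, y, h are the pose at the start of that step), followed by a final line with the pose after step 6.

n=0: pose=(1,-8,N); sL=120/13, sR=24/5; mL=-60/13, mR=-912/65; mL+mR=-1212/65 → advance -1; mR−mL=-612/65 → turn -1·90°
n=1: pose=(1,-9,E); sL=6, sR=15/4; mL=-3, mR=-39/4; mL+mR=-51/4 → advance -1; mR−mL=-27/4 → turn -1·90°
n=2: pose=(0,-9,S); sL=24/5, sR=24/5; mL=-12/5, mR=-48/5; mL+mR=-12 → advance -1; mR−mL=-36/5 → turn -1·90°
n=3: pose=(0,-8,W); sL=20/3, sR=20/3; mL=-10/3, mR=-40/3; mL+mR=-50/3 → advance -1; mR−mL=-10 → turn -1·90°
n=4: pose=(1,-8,N); sL=120/13, sR=24/5; mL=-60/13, mR=-912/65; mL+mR=-1212/65 → advance -1; mR−mL=-612/65 → turn -1·90°
n=5: pose=(1,-9,E); sL=6, sR=15/4; mL=-3, mR=-39/4; mL+mR=-51/4 → advance -1; mR−mL=-27/4 → turn -1·90°
n=6: pose=(0,-9,S); sL=24/5, sR=24/5; mL=-12/5, mR=-48/5; mL+mR=-12 → advance -1; mR−mL=-36/5 → turn -1·90°

0 120/13 24/5 -60/13 -912/65 1 -8 N
1 6 15/4 -3 -39/4 1 -9 E
2 24/5 24/5 -12/5 -48/5 0 -9 S
3 20/3 20/3 -10/3 -40/3 0 -8 W
4 120/13 24/5 -60/13 -912/65 1 -8 N
5 6 15/4 -3 -39/4 1 -9 E
6 24/5 24/5 -12/5 -48/5 0 -9 S
final 0 -8 W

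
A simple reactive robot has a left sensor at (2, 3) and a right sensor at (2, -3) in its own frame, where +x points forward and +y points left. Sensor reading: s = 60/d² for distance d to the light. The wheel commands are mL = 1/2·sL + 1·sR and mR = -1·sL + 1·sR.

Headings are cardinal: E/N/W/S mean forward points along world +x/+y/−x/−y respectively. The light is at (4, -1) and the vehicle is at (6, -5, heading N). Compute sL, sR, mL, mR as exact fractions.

12 60/29 234/29 -288/29

left sensor world pos  = (3, -3); dL² = 5
right sensor world pos = (9, -3); dR² = 29
sL = 60/5 = 12
sR = 60/29 = 60/29
mL = 1/2·sL + 1·sR = 234/29
mR = -1·sL + 1·sR = -288/29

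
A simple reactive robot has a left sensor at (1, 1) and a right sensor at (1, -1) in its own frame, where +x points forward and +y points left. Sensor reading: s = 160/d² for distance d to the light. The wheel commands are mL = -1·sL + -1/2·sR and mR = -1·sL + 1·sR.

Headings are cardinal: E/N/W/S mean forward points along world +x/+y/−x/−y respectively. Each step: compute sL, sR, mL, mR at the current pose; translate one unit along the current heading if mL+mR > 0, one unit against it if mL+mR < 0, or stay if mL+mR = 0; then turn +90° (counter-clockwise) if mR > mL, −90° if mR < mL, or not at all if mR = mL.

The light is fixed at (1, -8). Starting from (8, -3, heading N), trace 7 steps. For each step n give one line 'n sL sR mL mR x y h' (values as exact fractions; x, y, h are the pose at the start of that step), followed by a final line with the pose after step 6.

n=0: pose=(8,-3,N); sL=20/9, sR=8/5; mL=-136/45, mR=-28/45; mL+mR=-164/45 → advance -1; mR−mL=12/5 → turn +1·90°
n=1: pose=(8,-4,W); sL=32/9, sR=160/61; mL=-2672/549, mR=-512/549; mL+mR=-3184/549 → advance -1; mR−mL=240/61 → turn +1·90°
n=2: pose=(9,-4,S); sL=16/9, sR=80/29; mL=-824/261, mR=256/261; mL+mR=-568/261 → advance -1; mR−mL=120/29 → turn +1·90°
n=3: pose=(9,-3,E); sL=160/117, sR=160/97; mL=-24880/11349, mR=3200/11349; mL+mR=-21680/11349 → advance -1; mR−mL=240/97 → turn +1·90°
n=4: pose=(8,-3,N); sL=20/9, sR=8/5; mL=-136/45, mR=-28/45; mL+mR=-164/45 → advance -1; mR−mL=12/5 → turn +1·90°
n=5: pose=(8,-4,W); sL=32/9, sR=160/61; mL=-2672/549, mR=-512/549; mL+mR=-3184/549 → advance -1; mR−mL=240/61 → turn +1·90°
n=6: pose=(9,-4,S); sL=16/9, sR=80/29; mL=-824/261, mR=256/261; mL+mR=-568/261 → advance -1; mR−mL=120/29 → turn +1·90°

0 20/9 8/5 -136/45 -28/45 8 -3 N
1 32/9 160/61 -2672/549 -512/549 8 -4 W
2 16/9 80/29 -824/261 256/261 9 -4 S
3 160/117 160/97 -24880/11349 3200/11349 9 -3 E
4 20/9 8/5 -136/45 -28/45 8 -3 N
5 32/9 160/61 -2672/549 -512/549 8 -4 W
6 16/9 80/29 -824/261 256/261 9 -4 S
final 9 -3 E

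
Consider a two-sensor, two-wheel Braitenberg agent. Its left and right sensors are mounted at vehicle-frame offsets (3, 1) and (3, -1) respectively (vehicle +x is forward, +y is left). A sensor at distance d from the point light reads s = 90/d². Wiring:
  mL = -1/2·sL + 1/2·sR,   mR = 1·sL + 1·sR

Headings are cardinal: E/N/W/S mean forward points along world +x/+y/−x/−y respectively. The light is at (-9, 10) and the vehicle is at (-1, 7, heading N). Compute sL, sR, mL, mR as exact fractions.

left sensor world pos  = (-2, 10); dL² = 49
right sensor world pos = (0, 10); dR² = 81
sL = 90/49 = 90/49
sR = 90/81 = 10/9
mL = -1/2·sL + 1/2·sR = -160/441
mR = 1·sL + 1·sR = 1300/441

90/49 10/9 -160/441 1300/441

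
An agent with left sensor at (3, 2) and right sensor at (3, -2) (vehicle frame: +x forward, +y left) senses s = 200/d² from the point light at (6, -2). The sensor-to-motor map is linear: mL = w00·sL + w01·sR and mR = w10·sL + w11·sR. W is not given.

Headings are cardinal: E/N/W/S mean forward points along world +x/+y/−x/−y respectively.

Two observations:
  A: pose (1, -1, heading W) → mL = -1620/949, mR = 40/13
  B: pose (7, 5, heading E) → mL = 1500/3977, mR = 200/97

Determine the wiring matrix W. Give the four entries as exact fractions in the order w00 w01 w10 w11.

-1 1/2 1 0

obs A: pose=(1,-1,W) → sL=40/13, sR=200/73, mL=-1620/949, mR=40/13
obs B: pose=(7,5,E) → sL=200/97, sR=200/41, mL=1500/3977, mR=200/97
sensor matrix S = [[40/13, 200/73], [200/97, 200/41]]; det S = 35328000/3774173
solve [mL_A; mL_B] = S·[w00; w01] and [mR_A; mR_B] = S·[w10; w11]:
  w00 = -1, w01 = 1/2, w10 = 1, w11 = 0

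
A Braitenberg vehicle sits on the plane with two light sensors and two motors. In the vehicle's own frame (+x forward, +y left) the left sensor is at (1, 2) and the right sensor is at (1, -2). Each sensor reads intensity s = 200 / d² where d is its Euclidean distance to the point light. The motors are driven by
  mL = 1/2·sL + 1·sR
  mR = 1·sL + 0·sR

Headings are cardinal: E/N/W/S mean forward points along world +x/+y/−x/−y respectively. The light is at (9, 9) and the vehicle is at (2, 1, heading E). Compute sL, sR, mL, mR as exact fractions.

left sensor world pos  = (3, 3); dL² = 72
right sensor world pos = (3, -1); dR² = 136
sL = 200/72 = 25/9
sR = 200/136 = 25/17
mL = 1/2·sL + 1·sR = 875/306
mR = 1·sL + 0·sR = 25/9

25/9 25/17 875/306 25/9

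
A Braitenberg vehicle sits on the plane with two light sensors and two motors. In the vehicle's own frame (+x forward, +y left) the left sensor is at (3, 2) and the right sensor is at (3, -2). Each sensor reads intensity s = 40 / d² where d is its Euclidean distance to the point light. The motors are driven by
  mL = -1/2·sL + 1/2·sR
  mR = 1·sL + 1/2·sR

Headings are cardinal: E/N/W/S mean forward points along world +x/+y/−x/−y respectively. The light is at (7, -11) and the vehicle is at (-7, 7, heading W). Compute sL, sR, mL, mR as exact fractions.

8/109 40/689 -576/75101 7692/75101

left sensor world pos  = (-10, 5); dL² = 545
right sensor world pos = (-10, 9); dR² = 689
sL = 40/545 = 8/109
sR = 40/689 = 40/689
mL = -1/2·sL + 1/2·sR = -576/75101
mR = 1·sL + 1/2·sR = 7692/75101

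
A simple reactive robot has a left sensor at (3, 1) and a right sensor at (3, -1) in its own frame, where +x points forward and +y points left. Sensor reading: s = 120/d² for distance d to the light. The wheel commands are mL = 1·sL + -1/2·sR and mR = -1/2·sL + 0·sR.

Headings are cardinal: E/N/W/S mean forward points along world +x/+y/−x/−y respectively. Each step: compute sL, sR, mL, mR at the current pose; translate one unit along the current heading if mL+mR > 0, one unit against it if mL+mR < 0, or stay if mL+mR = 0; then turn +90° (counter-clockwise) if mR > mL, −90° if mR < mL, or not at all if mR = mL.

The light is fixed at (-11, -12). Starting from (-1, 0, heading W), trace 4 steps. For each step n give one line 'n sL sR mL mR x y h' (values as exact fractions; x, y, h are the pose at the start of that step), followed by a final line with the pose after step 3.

0 12/17 60/109 798/1853 -6/17 -1 0 W
1 120/289 24/65 4332/18785 -60/289 -2 0 N
2 6/17 5/12 59/408 -3/17 -2 1 E
3 120/181 120/149 7020/26969 -60/181 -3 1 S
final -3 2 W

n=0: pose=(-1,0,W); sL=12/17, sR=60/109; mL=798/1853, mR=-6/17; mL+mR=144/1853 → advance +1; mR−mL=-1452/1853 → turn -1·90°
n=1: pose=(-2,0,N); sL=120/289, sR=24/65; mL=4332/18785, mR=-60/289; mL+mR=432/18785 → advance +1; mR−mL=-8232/18785 → turn -1·90°
n=2: pose=(-2,1,E); sL=6/17, sR=5/12; mL=59/408, mR=-3/17; mL+mR=-13/408 → advance -1; mR−mL=-131/408 → turn -1·90°
n=3: pose=(-3,1,S); sL=120/181, sR=120/149; mL=7020/26969, mR=-60/181; mL+mR=-1920/26969 → advance -1; mR−mL=-15960/26969 → turn -1·90°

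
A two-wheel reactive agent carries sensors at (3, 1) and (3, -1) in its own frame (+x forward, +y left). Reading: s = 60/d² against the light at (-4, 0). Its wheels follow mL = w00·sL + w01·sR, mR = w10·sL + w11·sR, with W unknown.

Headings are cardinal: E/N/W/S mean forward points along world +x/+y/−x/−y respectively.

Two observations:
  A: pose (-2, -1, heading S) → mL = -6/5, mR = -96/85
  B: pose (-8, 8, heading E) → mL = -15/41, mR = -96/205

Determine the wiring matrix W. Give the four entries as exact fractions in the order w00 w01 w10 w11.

obs A: pose=(-2,-1,S) → sL=12/5, sR=60/17, mL=-6/5, mR=-96/85
obs B: pose=(-8,8,E) → sL=30/41, sR=6/5, mL=-15/41, mR=-96/205
sensor matrix S = [[12/5, 60/17], [30/41, 6/5]]; det S = 5184/17425
solve [mL_A; mL_B] = S·[w00; w01] and [mR_A; mR_B] = S·[w10; w11]:
  w00 = -1/2, w01 = 0, w10 = 1, w11 = -1

-1/2 0 1 -1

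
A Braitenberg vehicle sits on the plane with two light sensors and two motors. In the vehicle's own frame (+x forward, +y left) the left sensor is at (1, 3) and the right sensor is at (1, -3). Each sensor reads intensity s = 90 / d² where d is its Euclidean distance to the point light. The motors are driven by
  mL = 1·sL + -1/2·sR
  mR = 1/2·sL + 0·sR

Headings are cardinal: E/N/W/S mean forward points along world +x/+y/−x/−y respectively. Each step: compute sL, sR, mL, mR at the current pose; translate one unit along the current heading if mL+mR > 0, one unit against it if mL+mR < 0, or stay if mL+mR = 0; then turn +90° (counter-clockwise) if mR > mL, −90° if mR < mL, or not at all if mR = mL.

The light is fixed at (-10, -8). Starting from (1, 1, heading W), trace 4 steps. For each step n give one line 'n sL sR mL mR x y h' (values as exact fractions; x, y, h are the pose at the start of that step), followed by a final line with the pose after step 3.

n=0: pose=(1,1,W); sL=45/68, sR=45/122; mL=495/1037, mR=45/136; mL+mR=6705/8296 → advance +1; mR−mL=-1215/8296 → turn -1·90°
n=1: pose=(0,1,N); sL=90/149, sR=90/269; mL=17505/40081, mR=45/149; mL+mR=29610/40081 → advance +1; mR−mL=-5400/40081 → turn -1·90°
n=2: pose=(0,2,E); sL=9/29, sR=9/17; mL=45/986, mR=9/58; mL+mR=99/493 → advance +1; mR−mL=54/493 → turn +1·90°
n=3: pose=(1,2,N); sL=18/37, sR=90/317; mL=4041/11729, mR=9/37; mL+mR=6894/11729 → advance +1; mR−mL=-1188/11729 → turn -1·90°

0 45/68 45/122 495/1037 45/136 1 1 W
1 90/149 90/269 17505/40081 45/149 0 1 N
2 9/29 9/17 45/986 9/58 0 2 E
3 18/37 90/317 4041/11729 9/37 1 2 N
final 1 3 E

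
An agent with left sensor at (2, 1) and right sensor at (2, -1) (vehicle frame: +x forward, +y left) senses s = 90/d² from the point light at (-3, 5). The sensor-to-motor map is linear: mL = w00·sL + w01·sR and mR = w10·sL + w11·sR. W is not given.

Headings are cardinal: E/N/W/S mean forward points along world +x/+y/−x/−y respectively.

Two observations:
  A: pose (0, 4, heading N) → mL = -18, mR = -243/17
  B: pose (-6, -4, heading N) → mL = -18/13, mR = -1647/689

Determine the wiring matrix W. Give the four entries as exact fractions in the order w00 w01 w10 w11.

obs A: pose=(0,4,N) → sL=18, sR=90/17, mL=-18, mR=-243/17
obs B: pose=(-6,-4,N) → sL=18/13, sR=90/53, mL=-18/13, mR=-1647/689
sensor matrix S = [[18, 90/17], [18/13, 90/53]]; det S = 272160/11713
solve [mL_A; mL_B] = S·[w00; w01] and [mR_A; mR_B] = S·[w10; w11]:
  w00 = -1, w01 = 0, w10 = -1/2, w11 = -1

-1 0 -1/2 -1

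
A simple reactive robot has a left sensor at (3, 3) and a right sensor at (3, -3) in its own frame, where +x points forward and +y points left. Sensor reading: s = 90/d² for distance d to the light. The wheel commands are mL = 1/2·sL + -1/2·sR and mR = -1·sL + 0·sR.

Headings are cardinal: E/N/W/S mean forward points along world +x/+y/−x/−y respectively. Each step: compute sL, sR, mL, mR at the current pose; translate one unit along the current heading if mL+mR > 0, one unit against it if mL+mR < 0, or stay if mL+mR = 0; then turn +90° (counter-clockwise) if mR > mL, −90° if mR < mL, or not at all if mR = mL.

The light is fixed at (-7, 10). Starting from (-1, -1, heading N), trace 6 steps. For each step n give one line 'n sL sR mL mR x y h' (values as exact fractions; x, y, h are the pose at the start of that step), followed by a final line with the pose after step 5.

0 90/73 18/29 648/2117 -90/73 -1 -1 N
1 5/9 5/17 20/153 -5/9 -1 -2 E
2 90/289 90/229 -2700/66181 -90/289 -2 -2 S
3 9/20 45/34 -297/680 -9/20 -2 -1 W
4 90/73 18/29 648/2117 -90/73 -1 -1 N
5 5/9 5/17 20/153 -5/9 -1 -2 E
final -2 -2 S

n=0: pose=(-1,-1,N); sL=90/73, sR=18/29; mL=648/2117, mR=-90/73; mL+mR=-1962/2117 → advance -1; mR−mL=-3258/2117 → turn -1·90°
n=1: pose=(-1,-2,E); sL=5/9, sR=5/17; mL=20/153, mR=-5/9; mL+mR=-65/153 → advance -1; mR−mL=-35/51 → turn -1·90°
n=2: pose=(-2,-2,S); sL=90/289, sR=90/229; mL=-2700/66181, mR=-90/289; mL+mR=-23310/66181 → advance -1; mR−mL=-17910/66181 → turn -1·90°
n=3: pose=(-2,-1,W); sL=9/20, sR=45/34; mL=-297/680, mR=-9/20; mL+mR=-603/680 → advance -1; mR−mL=-9/680 → turn -1·90°
n=4: pose=(-1,-1,N); sL=90/73, sR=18/29; mL=648/2117, mR=-90/73; mL+mR=-1962/2117 → advance -1; mR−mL=-3258/2117 → turn -1·90°
n=5: pose=(-1,-2,E); sL=5/9, sR=5/17; mL=20/153, mR=-5/9; mL+mR=-65/153 → advance -1; mR−mL=-35/51 → turn -1·90°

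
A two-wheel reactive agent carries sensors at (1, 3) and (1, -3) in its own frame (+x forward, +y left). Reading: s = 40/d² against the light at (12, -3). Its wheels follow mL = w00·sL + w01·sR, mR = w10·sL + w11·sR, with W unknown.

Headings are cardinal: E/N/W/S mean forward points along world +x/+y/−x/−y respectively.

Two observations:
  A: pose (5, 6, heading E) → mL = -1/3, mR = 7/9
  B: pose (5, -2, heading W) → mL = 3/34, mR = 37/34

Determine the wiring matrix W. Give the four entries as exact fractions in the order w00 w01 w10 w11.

1 -1 1 1

obs A: pose=(5,6,E) → sL=2/9, sR=5/9, mL=-1/3, mR=7/9
obs B: pose=(5,-2,W) → sL=10/17, sR=1/2, mL=3/34, mR=37/34
sensor matrix S = [[2/9, 5/9], [10/17, 1/2]]; det S = -11/51
solve [mL_A; mL_B] = S·[w00; w01] and [mR_A; mR_B] = S·[w10; w11]:
  w00 = 1, w01 = -1, w10 = 1, w11 = 1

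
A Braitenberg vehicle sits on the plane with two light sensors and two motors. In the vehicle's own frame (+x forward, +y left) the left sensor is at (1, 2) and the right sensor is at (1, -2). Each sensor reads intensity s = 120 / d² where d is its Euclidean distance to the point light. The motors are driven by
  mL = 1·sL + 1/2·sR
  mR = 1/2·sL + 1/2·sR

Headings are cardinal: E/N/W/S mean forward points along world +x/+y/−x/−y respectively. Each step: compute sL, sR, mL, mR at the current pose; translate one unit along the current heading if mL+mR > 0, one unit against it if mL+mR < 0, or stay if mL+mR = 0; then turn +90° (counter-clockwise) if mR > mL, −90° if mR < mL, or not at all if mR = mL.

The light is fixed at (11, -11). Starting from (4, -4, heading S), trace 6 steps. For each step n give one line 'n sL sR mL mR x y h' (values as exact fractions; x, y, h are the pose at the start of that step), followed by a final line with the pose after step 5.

n=0: pose=(4,-4,S); sL=120/61, sR=40/39; mL=5900/2379, mR=3560/2379; mL+mR=9460/2379 → advance +1; mR−mL=-60/61 → turn -1·90°
n=1: pose=(4,-5,W); sL=3/2, sR=15/16; mL=63/32, mR=39/32; mL+mR=51/16 → advance +1; mR−mL=-3/4 → turn -1·90°
n=2: pose=(3,-5,N); sL=120/149, sR=24/17; mL=3828/2533, mR=2808/2533; mL+mR=6636/2533 → advance +1; mR−mL=-60/149 → turn -1·90°
n=3: pose=(3,-4,E); sL=12/13, sR=60/37; mL=834/481, mR=612/481; mL+mR=1446/481 → advance +1; mR−mL=-6/13 → turn -1·90°
n=4: pose=(4,-4,S); sL=120/61, sR=40/39; mL=5900/2379, mR=3560/2379; mL+mR=9460/2379 → advance +1; mR−mL=-60/61 → turn -1·90°
n=5: pose=(4,-5,W); sL=3/2, sR=15/16; mL=63/32, mR=39/32; mL+mR=51/16 → advance +1; mR−mL=-3/4 → turn -1·90°

0 120/61 40/39 5900/2379 3560/2379 4 -4 S
1 3/2 15/16 63/32 39/32 4 -5 W
2 120/149 24/17 3828/2533 2808/2533 3 -5 N
3 12/13 60/37 834/481 612/481 3 -4 E
4 120/61 40/39 5900/2379 3560/2379 4 -4 S
5 3/2 15/16 63/32 39/32 4 -5 W
final 3 -5 N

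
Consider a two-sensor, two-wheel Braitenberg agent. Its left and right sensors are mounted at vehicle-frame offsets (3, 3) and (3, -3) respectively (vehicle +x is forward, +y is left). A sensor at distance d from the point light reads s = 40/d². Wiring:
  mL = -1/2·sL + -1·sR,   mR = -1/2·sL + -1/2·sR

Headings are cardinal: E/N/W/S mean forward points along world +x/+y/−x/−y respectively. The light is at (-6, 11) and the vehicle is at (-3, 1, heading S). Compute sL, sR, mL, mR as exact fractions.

8/41 40/169 -2316/6929 -1496/6929

left sensor world pos  = (0, -2); dL² = 205
right sensor world pos = (-6, -2); dR² = 169
sL = 40/205 = 8/41
sR = 40/169 = 40/169
mL = -1/2·sL + -1·sR = -2316/6929
mR = -1/2·sL + -1/2·sR = -1496/6929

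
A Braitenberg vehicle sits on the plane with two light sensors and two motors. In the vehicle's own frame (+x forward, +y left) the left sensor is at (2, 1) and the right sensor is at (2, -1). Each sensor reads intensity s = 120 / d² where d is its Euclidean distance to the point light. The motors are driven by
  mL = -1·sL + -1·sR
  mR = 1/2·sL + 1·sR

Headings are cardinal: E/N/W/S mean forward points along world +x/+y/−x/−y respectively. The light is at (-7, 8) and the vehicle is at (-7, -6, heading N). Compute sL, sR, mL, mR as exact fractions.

24/29 24/29 -48/29 36/29

left sensor world pos  = (-8, -4); dL² = 145
right sensor world pos = (-6, -4); dR² = 145
sL = 120/145 = 24/29
sR = 120/145 = 24/29
mL = -1·sL + -1·sR = -48/29
mR = 1/2·sL + 1·sR = 36/29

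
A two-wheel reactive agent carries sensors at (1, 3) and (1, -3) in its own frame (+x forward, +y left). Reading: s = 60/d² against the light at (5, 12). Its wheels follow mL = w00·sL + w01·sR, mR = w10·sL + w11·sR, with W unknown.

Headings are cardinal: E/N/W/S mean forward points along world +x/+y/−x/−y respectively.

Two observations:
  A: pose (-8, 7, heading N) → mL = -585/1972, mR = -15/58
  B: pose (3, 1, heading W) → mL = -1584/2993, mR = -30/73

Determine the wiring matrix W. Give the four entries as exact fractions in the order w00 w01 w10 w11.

1 -1 0 -1/2

obs A: pose=(-8,7,N) → sL=15/68, sR=15/29, mL=-585/1972, mR=-15/58
obs B: pose=(3,1,W) → sL=12/41, sR=60/73, mL=-1584/2993, mR=-30/73
sensor matrix S = [[15/68, 15/29], [12/41, 60/73]]; det S = 44145/1475549
solve [mL_A; mL_B] = S·[w00; w01] and [mR_A; mR_B] = S·[w10; w11]:
  w00 = 1, w01 = -1, w10 = 0, w11 = -1/2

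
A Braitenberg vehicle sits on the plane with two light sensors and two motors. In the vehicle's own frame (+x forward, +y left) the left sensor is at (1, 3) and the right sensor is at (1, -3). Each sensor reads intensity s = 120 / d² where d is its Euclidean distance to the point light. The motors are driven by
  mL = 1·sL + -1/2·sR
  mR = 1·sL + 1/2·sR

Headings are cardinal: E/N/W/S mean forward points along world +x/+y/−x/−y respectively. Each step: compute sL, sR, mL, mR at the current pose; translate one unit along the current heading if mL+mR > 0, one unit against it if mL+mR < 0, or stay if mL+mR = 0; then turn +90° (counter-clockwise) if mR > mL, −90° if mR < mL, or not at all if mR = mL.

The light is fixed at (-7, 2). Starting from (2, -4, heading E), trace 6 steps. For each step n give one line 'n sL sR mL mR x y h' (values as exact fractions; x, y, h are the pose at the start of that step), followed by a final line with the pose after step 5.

n=0: pose=(2,-4,E); sL=120/109, sR=120/181; mL=15180/19729, mR=28260/19729; mL+mR=240/109 → advance +1; mR−mL=120/181 → turn +1·90°
n=1: pose=(3,-4,N); sL=60/37, sR=60/97; mL=4710/3589, mR=6930/3589; mL+mR=120/37 → advance +1; mR−mL=60/97 → turn +1·90°
n=2: pose=(3,-3,W); sL=24/29, sR=24/17; mL=60/493, mR=756/493; mL+mR=48/29 → advance +1; mR−mL=24/17 → turn +1·90°
n=3: pose=(2,-3,S); sL=2/3, sR=5/3; mL=-1/6, mR=3/2; mL+mR=4/3 → advance +1; mR−mL=5/3 → turn +1·90°
n=4: pose=(2,-4,E); sL=120/109, sR=120/181; mL=15180/19729, mR=28260/19729; mL+mR=240/109 → advance +1; mR−mL=120/181 → turn +1·90°
n=5: pose=(3,-4,N); sL=60/37, sR=60/97; mL=4710/3589, mR=6930/3589; mL+mR=120/37 → advance +1; mR−mL=60/97 → turn +1·90°

0 120/109 120/181 15180/19729 28260/19729 2 -4 E
1 60/37 60/97 4710/3589 6930/3589 3 -4 N
2 24/29 24/17 60/493 756/493 3 -3 W
3 2/3 5/3 -1/6 3/2 2 -3 S
4 120/109 120/181 15180/19729 28260/19729 2 -4 E
5 60/37 60/97 4710/3589 6930/3589 3 -4 N
final 3 -3 W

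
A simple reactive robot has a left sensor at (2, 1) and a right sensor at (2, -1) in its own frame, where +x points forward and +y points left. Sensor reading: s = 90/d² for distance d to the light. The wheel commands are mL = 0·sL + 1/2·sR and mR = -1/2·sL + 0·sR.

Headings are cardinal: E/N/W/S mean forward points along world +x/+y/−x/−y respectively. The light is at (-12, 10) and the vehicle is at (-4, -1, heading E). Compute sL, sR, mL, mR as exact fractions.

left sensor world pos  = (-2, 0); dL² = 200
right sensor world pos = (-2, -2); dR² = 244
sL = 90/200 = 9/20
sR = 90/244 = 45/122
mL = 0·sL + 1/2·sR = 45/244
mR = -1/2·sL + 0·sR = -9/40

9/20 45/122 45/244 -9/40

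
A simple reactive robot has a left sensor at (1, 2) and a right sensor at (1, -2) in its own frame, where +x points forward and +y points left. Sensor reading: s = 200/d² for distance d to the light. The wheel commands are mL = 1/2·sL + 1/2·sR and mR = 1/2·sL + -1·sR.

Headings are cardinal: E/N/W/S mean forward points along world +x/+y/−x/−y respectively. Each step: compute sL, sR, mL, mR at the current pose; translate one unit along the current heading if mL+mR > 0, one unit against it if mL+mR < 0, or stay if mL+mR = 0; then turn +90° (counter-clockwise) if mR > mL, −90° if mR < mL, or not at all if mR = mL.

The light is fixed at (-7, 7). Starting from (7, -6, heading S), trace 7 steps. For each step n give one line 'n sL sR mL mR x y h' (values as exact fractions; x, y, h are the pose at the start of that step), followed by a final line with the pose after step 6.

0 50/113 10/17 990/1921 -705/1921 7 -6 S
1 8/17 200/313 2952/5321 -2148/5321 7 -7 W
2 20/29 100/197 3420/5713 -930/5713 6 -7 N
3 200/317 200/421 73800/133457 -21300/133457 6 -6 E
4 50/113 10/17 990/1921 -705/1921 7 -6 S
5 8/17 200/313 2952/5321 -2148/5321 7 -7 W
6 20/29 100/197 3420/5713 -930/5713 6 -7 N
final 6 -6 E

n=0: pose=(7,-6,S); sL=50/113, sR=10/17; mL=990/1921, mR=-705/1921; mL+mR=285/1921 → advance +1; mR−mL=-15/17 → turn -1·90°
n=1: pose=(7,-7,W); sL=8/17, sR=200/313; mL=2952/5321, mR=-2148/5321; mL+mR=804/5321 → advance +1; mR−mL=-300/313 → turn -1·90°
n=2: pose=(6,-7,N); sL=20/29, sR=100/197; mL=3420/5713, mR=-930/5713; mL+mR=2490/5713 → advance +1; mR−mL=-150/197 → turn -1·90°
n=3: pose=(6,-6,E); sL=200/317, sR=200/421; mL=73800/133457, mR=-21300/133457; mL+mR=52500/133457 → advance +1; mR−mL=-300/421 → turn -1·90°
n=4: pose=(7,-6,S); sL=50/113, sR=10/17; mL=990/1921, mR=-705/1921; mL+mR=285/1921 → advance +1; mR−mL=-15/17 → turn -1·90°
n=5: pose=(7,-7,W); sL=8/17, sR=200/313; mL=2952/5321, mR=-2148/5321; mL+mR=804/5321 → advance +1; mR−mL=-300/313 → turn -1·90°
n=6: pose=(6,-7,N); sL=20/29, sR=100/197; mL=3420/5713, mR=-930/5713; mL+mR=2490/5713 → advance +1; mR−mL=-150/197 → turn -1·90°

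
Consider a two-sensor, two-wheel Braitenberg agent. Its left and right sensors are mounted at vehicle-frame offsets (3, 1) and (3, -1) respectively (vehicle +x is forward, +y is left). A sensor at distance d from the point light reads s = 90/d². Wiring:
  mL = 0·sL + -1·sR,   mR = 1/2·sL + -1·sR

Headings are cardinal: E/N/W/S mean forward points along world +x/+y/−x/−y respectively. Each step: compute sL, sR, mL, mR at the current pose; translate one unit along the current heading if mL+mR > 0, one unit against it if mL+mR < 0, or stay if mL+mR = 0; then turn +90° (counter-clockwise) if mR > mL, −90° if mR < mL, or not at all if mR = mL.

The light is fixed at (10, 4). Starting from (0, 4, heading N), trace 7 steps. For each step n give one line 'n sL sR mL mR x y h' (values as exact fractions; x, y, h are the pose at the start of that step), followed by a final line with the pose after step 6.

0 9/13 1 -1 -17/26 0 4 N
1 90/173 90/169 -90/169 -7965/29237 0 3 W
2 9/8 45/58 -45/58 -99/464 1 3 S
3 90/37 90/37 -90/37 -45/37 1 4 E
4 9/13 1 -1 -17/26 0 4 N
5 90/173 90/169 -90/169 -7965/29237 0 3 W
6 9/8 45/58 -45/58 -99/464 1 3 S
final 1 4 E

n=0: pose=(0,4,N); sL=9/13, sR=1; mL=-1, mR=-17/26; mL+mR=-43/26 → advance -1; mR−mL=9/26 → turn +1·90°
n=1: pose=(0,3,W); sL=90/173, sR=90/169; mL=-90/169, mR=-7965/29237; mL+mR=-23535/29237 → advance -1; mR−mL=45/173 → turn +1·90°
n=2: pose=(1,3,S); sL=9/8, sR=45/58; mL=-45/58, mR=-99/464; mL+mR=-459/464 → advance -1; mR−mL=9/16 → turn +1·90°
n=3: pose=(1,4,E); sL=90/37, sR=90/37; mL=-90/37, mR=-45/37; mL+mR=-135/37 → advance -1; mR−mL=45/37 → turn +1·90°
n=4: pose=(0,4,N); sL=9/13, sR=1; mL=-1, mR=-17/26; mL+mR=-43/26 → advance -1; mR−mL=9/26 → turn +1·90°
n=5: pose=(0,3,W); sL=90/173, sR=90/169; mL=-90/169, mR=-7965/29237; mL+mR=-23535/29237 → advance -1; mR−mL=45/173 → turn +1·90°
n=6: pose=(1,3,S); sL=9/8, sR=45/58; mL=-45/58, mR=-99/464; mL+mR=-459/464 → advance -1; mR−mL=9/16 → turn +1·90°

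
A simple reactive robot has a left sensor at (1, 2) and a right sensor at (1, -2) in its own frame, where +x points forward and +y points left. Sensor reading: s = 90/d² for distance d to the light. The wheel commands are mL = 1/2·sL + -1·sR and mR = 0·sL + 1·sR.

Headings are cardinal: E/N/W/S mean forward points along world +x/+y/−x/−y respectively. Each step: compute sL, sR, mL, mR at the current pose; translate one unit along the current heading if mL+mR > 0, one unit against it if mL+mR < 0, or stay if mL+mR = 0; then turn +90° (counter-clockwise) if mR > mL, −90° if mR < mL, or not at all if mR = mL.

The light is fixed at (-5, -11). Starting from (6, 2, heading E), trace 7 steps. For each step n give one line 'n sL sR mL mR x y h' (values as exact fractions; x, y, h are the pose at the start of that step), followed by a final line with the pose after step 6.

n=0: pose=(6,2,E); sL=10/41, sR=18/53; mL=-473/2173, mR=18/53; mL+mR=5/41 → advance +1; mR−mL=1211/2173 → turn +1·90°
n=1: pose=(7,2,N); sL=45/148, sR=45/196; mL=-1125/14504, mR=45/196; mL+mR=45/296 → advance +1; mR−mL=4455/14504 → turn +1·90°
n=2: pose=(7,3,W); sL=18/53, sR=90/377; mL=-1377/19981, mR=90/377; mL+mR=9/53 → advance +1; mR−mL=6147/19981 → turn +1·90°
n=3: pose=(6,3,S); sL=45/169, sR=9/25; mL=-1917/8450, mR=9/25; mL+mR=45/338 → advance +1; mR−mL=4959/8450 → turn +1·90°
n=4: pose=(6,2,E); sL=10/41, sR=18/53; mL=-473/2173, mR=18/53; mL+mR=5/41 → advance +1; mR−mL=1211/2173 → turn +1·90°
n=5: pose=(7,2,N); sL=45/148, sR=45/196; mL=-1125/14504, mR=45/196; mL+mR=45/296 → advance +1; mR−mL=4455/14504 → turn +1·90°
n=6: pose=(7,3,W); sL=18/53, sR=90/377; mL=-1377/19981, mR=90/377; mL+mR=9/53 → advance +1; mR−mL=6147/19981 → turn +1·90°

0 10/41 18/53 -473/2173 18/53 6 2 E
1 45/148 45/196 -1125/14504 45/196 7 2 N
2 18/53 90/377 -1377/19981 90/377 7 3 W
3 45/169 9/25 -1917/8450 9/25 6 3 S
4 10/41 18/53 -473/2173 18/53 6 2 E
5 45/148 45/196 -1125/14504 45/196 7 2 N
6 18/53 90/377 -1377/19981 90/377 7 3 W
final 6 3 S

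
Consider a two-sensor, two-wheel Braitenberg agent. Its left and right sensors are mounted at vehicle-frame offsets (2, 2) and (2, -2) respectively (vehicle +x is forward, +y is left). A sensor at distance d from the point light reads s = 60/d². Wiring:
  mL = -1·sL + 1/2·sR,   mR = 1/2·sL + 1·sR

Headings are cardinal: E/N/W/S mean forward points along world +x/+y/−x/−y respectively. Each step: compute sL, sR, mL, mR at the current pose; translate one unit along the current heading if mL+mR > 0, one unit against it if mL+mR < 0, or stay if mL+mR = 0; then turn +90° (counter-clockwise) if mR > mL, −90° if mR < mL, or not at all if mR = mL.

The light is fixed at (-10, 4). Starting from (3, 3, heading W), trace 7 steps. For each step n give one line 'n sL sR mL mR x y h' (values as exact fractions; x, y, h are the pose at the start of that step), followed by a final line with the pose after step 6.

0 6/13 30/61 -171/793 573/793 3 3 W
1 12/41 60/109 -78/4469 3114/4469 2 3 S
2 15/49 15/53 -855/5194 2265/5194 2 2 E
3 60/121 4/15 -658/1815 934/1815 3 2 N
4 6/13 30/61 -171/793 573/793 3 3 W
5 12/41 60/109 -78/4469 3114/4469 2 3 S
6 15/49 15/53 -855/5194 2265/5194 2 2 E
final 3 2 N

n=0: pose=(3,3,W); sL=6/13, sR=30/61; mL=-171/793, mR=573/793; mL+mR=402/793 → advance +1; mR−mL=744/793 → turn +1·90°
n=1: pose=(2,3,S); sL=12/41, sR=60/109; mL=-78/4469, mR=3114/4469; mL+mR=3036/4469 → advance +1; mR−mL=3192/4469 → turn +1·90°
n=2: pose=(2,2,E); sL=15/49, sR=15/53; mL=-855/5194, mR=2265/5194; mL+mR=705/2597 → advance +1; mR−mL=1560/2597 → turn +1·90°
n=3: pose=(3,2,N); sL=60/121, sR=4/15; mL=-658/1815, mR=934/1815; mL+mR=92/605 → advance +1; mR−mL=1592/1815 → turn +1·90°
n=4: pose=(3,3,W); sL=6/13, sR=30/61; mL=-171/793, mR=573/793; mL+mR=402/793 → advance +1; mR−mL=744/793 → turn +1·90°
n=5: pose=(2,3,S); sL=12/41, sR=60/109; mL=-78/4469, mR=3114/4469; mL+mR=3036/4469 → advance +1; mR−mL=3192/4469 → turn +1·90°
n=6: pose=(2,2,E); sL=15/49, sR=15/53; mL=-855/5194, mR=2265/5194; mL+mR=705/2597 → advance +1; mR−mL=1560/2597 → turn +1·90°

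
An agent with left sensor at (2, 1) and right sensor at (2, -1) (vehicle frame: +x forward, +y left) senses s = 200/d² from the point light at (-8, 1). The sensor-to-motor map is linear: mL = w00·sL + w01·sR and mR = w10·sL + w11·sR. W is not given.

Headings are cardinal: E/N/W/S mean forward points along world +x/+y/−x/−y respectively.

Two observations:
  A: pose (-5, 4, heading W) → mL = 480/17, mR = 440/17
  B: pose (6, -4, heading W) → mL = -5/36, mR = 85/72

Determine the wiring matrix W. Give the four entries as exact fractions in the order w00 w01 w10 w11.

1 -1 1/2 1/2

obs A: pose=(-5,4,W) → sL=40, sR=200/17, mL=480/17, mR=440/17
obs B: pose=(6,-4,W) → sL=10/9, sR=5/4, mL=-5/36, mR=85/72
sensor matrix S = [[40, 200/17], [10/9, 5/4]]; det S = 5650/153
solve [mL_A; mL_B] = S·[w00; w01] and [mR_A; mR_B] = S·[w10; w11]:
  w00 = 1, w01 = -1, w10 = 1/2, w11 = 1/2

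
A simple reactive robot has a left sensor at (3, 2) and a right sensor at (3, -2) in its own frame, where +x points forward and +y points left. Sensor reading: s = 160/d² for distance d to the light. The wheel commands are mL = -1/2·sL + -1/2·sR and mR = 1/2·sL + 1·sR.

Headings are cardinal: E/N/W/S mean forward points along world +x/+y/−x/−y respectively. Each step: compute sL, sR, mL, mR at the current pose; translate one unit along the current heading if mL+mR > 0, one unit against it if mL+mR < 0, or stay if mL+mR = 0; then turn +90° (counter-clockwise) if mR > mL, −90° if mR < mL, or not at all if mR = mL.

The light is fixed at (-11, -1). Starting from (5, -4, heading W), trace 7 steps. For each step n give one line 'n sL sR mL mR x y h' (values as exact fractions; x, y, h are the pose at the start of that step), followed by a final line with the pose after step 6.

n=0: pose=(5,-4,W); sL=80/97, sR=16/17; mL=-1456/1649, mR=2232/1649; mL+mR=8/17 → advance +1; mR−mL=3688/1649 → turn +1·90°
n=1: pose=(4,-4,S); sL=32/65, sR=32/41; mL=-1696/2665, mR=2736/2665; mL+mR=16/41 → advance +1; mR−mL=4432/2665 → turn +1·90°
n=2: pose=(4,-5,E); sL=20/41, sR=4/9; mL=-172/369, mR=254/369; mL+mR=2/9 → advance +1; mR−mL=142/123 → turn +1·90°
n=3: pose=(5,-5,N); sL=160/197, sR=32/65; mL=-8352/12805, mR=11504/12805; mL+mR=16/65 → advance +1; mR−mL=19856/12805 → turn +1·90°
n=4: pose=(5,-4,W); sL=80/97, sR=16/17; mL=-1456/1649, mR=2232/1649; mL+mR=8/17 → advance +1; mR−mL=3688/1649 → turn +1·90°
n=5: pose=(4,-4,S); sL=32/65, sR=32/41; mL=-1696/2665, mR=2736/2665; mL+mR=16/41 → advance +1; mR−mL=4432/2665 → turn +1·90°
n=6: pose=(4,-5,E); sL=20/41, sR=4/9; mL=-172/369, mR=254/369; mL+mR=2/9 → advance +1; mR−mL=142/123 → turn +1·90°

0 80/97 16/17 -1456/1649 2232/1649 5 -4 W
1 32/65 32/41 -1696/2665 2736/2665 4 -4 S
2 20/41 4/9 -172/369 254/369 4 -5 E
3 160/197 32/65 -8352/12805 11504/12805 5 -5 N
4 80/97 16/17 -1456/1649 2232/1649 5 -4 W
5 32/65 32/41 -1696/2665 2736/2665 4 -4 S
6 20/41 4/9 -172/369 254/369 4 -5 E
final 5 -5 N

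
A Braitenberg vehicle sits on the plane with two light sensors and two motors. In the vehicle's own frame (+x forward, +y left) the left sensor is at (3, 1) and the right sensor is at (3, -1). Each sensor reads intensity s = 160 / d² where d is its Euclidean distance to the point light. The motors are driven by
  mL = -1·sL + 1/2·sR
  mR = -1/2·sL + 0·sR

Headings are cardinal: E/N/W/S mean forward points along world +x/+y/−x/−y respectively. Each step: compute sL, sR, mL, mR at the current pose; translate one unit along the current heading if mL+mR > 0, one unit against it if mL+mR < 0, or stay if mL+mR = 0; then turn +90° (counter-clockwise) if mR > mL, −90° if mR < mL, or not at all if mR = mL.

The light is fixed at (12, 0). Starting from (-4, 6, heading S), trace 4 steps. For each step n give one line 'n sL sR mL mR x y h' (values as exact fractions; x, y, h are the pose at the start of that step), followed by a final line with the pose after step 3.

0 80/117 80/149 -7240/17433 -40/117 -4 6 S
1 160/233 32/41 -2832/9553 -80/233 -4 7 E
2 10/17 8/17 -6/17 -5/17 -5 7 S
3 160/277 32/49 -3408/13573 -80/277 -5 8 E
final -6 8 S

n=0: pose=(-4,6,S); sL=80/117, sR=80/149; mL=-7240/17433, mR=-40/117; mL+mR=-4400/5811 → advance -1; mR−mL=1280/17433 → turn +1·90°
n=1: pose=(-4,7,E); sL=160/233, sR=32/41; mL=-2832/9553, mR=-80/233; mL+mR=-6112/9553 → advance -1; mR−mL=-448/9553 → turn -1·90°
n=2: pose=(-5,7,S); sL=10/17, sR=8/17; mL=-6/17, mR=-5/17; mL+mR=-11/17 → advance -1; mR−mL=1/17 → turn +1·90°
n=3: pose=(-5,8,E); sL=160/277, sR=32/49; mL=-3408/13573, mR=-80/277; mL+mR=-7328/13573 → advance -1; mR−mL=-512/13573 → turn -1·90°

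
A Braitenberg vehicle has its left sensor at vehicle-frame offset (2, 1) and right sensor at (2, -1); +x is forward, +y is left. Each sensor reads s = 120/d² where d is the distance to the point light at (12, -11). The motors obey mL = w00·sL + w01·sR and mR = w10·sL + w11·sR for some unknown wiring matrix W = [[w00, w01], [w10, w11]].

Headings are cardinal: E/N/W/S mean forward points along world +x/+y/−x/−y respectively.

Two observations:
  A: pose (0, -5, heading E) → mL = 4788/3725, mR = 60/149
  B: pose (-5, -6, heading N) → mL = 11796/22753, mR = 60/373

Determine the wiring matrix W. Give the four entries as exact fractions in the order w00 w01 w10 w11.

1 1/2 1/2 0

obs A: pose=(0,-5,E) → sL=120/149, sR=24/25, mL=4788/3725, mR=60/149
obs B: pose=(-5,-6,N) → sL=120/373, sR=24/61, mL=11796/22753, mR=60/373
sensor matrix S = [[120/149, 24/25], [120/373, 24/61]]; det S = 135936/16950985
solve [mL_A; mL_B] = S·[w00; w01] and [mR_A; mR_B] = S·[w10; w11]:
  w00 = 1, w01 = 1/2, w10 = 1/2, w11 = 0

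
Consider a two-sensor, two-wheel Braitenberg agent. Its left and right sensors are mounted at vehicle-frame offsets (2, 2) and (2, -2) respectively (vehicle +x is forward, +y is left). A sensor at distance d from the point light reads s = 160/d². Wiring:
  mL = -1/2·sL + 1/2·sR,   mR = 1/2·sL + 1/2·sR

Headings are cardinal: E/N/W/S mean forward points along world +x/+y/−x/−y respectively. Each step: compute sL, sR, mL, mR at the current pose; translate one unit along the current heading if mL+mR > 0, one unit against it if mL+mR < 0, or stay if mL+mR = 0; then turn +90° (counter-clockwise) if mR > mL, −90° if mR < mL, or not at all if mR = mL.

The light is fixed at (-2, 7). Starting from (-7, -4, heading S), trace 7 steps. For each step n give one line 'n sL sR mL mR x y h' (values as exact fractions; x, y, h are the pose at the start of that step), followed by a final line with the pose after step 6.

0 80/89 80/109 -800/9701 7920/9701 -7 -4 S
1 160/109 32/41 -1536/4469 5024/4469 -7 -5 E
2 20/17 20/13 40/221 300/221 -6 -5 N
3 32/41 160/117 1408/4797 5152/4797 -6 -4 W
4 80/89 80/109 -800/9701 7920/9701 -7 -4 S
5 160/109 32/41 -1536/4469 5024/4469 -7 -5 E
6 20/17 20/13 40/221 300/221 -6 -5 N
final -6 -4 W

n=0: pose=(-7,-4,S); sL=80/89, sR=80/109; mL=-800/9701, mR=7920/9701; mL+mR=80/109 → advance +1; mR−mL=80/89 → turn +1·90°
n=1: pose=(-7,-5,E); sL=160/109, sR=32/41; mL=-1536/4469, mR=5024/4469; mL+mR=32/41 → advance +1; mR−mL=160/109 → turn +1·90°
n=2: pose=(-6,-5,N); sL=20/17, sR=20/13; mL=40/221, mR=300/221; mL+mR=20/13 → advance +1; mR−mL=20/17 → turn +1·90°
n=3: pose=(-6,-4,W); sL=32/41, sR=160/117; mL=1408/4797, mR=5152/4797; mL+mR=160/117 → advance +1; mR−mL=32/41 → turn +1·90°
n=4: pose=(-7,-4,S); sL=80/89, sR=80/109; mL=-800/9701, mR=7920/9701; mL+mR=80/109 → advance +1; mR−mL=80/89 → turn +1·90°
n=5: pose=(-7,-5,E); sL=160/109, sR=32/41; mL=-1536/4469, mR=5024/4469; mL+mR=32/41 → advance +1; mR−mL=160/109 → turn +1·90°
n=6: pose=(-6,-5,N); sL=20/17, sR=20/13; mL=40/221, mR=300/221; mL+mR=20/13 → advance +1; mR−mL=20/17 → turn +1·90°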